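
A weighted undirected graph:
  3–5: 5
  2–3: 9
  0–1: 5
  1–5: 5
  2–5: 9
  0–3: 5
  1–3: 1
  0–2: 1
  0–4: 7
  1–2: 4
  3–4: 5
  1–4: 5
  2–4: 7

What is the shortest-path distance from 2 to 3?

5

Comparing a few candidate routes:
2 - 3: 9
2 - 0 - 1 - 3: 1 + 5 + 1 = 7
2 - 1 - 3: 4 + 1 = 5
2 - 0 - 3: 1 + 5 = 6
The minimum is 5.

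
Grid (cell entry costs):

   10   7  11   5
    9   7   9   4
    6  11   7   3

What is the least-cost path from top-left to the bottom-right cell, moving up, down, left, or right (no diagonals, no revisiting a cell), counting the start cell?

Cheapest: r0c0 → r0c1 → r0c2 → r0c3 → r1c3 → r2c3
  10 + 7 + 11 + 5 + 4 + 3 = 40

40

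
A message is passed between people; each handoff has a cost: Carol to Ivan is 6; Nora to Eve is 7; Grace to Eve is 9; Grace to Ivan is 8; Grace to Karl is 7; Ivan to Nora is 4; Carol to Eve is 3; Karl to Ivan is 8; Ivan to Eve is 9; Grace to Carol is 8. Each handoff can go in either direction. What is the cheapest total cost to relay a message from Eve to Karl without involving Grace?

Paths from Eve to Karl avoiding Grace:
Eve -> Ivan -> Karl: 9 + 8 = 17
Eve -> Nora -> Ivan -> Karl: 7 + 4 + 8 = 19
Eve -> Carol -> Ivan -> Karl: 3 + 6 + 8 = 17
Shortest: 17.

17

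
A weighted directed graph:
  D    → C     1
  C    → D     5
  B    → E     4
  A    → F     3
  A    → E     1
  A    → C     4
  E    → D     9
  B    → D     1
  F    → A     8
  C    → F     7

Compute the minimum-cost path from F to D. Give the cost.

17

Candidate routes:
F→A→C→D: 8 + 4 + 5 = 17
F→A→E→D: 8 + 1 + 9 = 18
Shortest: 17.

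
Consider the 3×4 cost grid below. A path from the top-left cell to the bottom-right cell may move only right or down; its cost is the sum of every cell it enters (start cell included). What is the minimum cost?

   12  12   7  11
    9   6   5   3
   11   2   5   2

36

Path [0,0]→[1,0]→[1,1]→[2,1]→[2,2]→[2,3]: 12 + 9 + 6 + 2 + 5 + 2 = 36.
For comparison, the top-then-right route costs 47.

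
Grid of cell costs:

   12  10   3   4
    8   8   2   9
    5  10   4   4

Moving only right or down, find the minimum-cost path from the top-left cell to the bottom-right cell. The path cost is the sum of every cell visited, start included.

35

Path [0,0] -> [0,1] -> [0,2] -> [1,2] -> [2,2] -> [2,3]: 12 + 10 + 3 + 2 + 4 + 4 = 35.
(Top row then right column would cost 42.)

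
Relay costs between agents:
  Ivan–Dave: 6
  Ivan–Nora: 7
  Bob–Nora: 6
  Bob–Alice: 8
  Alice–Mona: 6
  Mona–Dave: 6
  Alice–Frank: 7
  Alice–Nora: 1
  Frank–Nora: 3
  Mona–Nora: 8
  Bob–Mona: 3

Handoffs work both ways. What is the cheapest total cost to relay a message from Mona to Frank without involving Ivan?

10

Some routes from Mona to Frank avoiding Ivan:
Mona → Alice → Nora → Frank: 6 + 1 + 3 = 10
Mona → Bob → Nora → Frank: 3 + 6 + 3 = 12
Mona → Alice → Frank: 6 + 7 = 13
Mona → Bob → Alice → Nora → Frank: 3 + 8 + 1 + 3 = 15
Mona → Nora → Frank: 8 + 3 = 11
Mona → Nora → Alice → Frank: 8 + 1 + 7 = 16
Shortest: 10.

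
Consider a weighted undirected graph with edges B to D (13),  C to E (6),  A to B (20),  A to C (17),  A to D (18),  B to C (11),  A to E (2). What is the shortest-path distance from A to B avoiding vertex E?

20

Candidate routes:
A→C→B: 17 + 11 = 28
A→B: 20
A→D→B: 18 + 13 = 31
The minimum is 20.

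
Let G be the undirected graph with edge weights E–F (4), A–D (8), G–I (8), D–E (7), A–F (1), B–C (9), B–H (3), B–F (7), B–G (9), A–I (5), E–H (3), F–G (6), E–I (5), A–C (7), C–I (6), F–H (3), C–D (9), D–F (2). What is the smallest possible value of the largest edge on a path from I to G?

Some routes from I to G:
I→C→A→F→G: max(6, 7, 1, 6) = 7
I→E→D→F→G: max(5, 7, 2, 6) = 7
I→E→H→B→F→G: max(5, 3, 3, 7, 6) = 7
I→A→F→G: max(5, 1, 6) = 6
I→E→F→G: max(5, 4, 6) = 6
I→E→H→F→G: max(5, 3, 3, 6) = 6
The minimum achievable maximum is 6.

6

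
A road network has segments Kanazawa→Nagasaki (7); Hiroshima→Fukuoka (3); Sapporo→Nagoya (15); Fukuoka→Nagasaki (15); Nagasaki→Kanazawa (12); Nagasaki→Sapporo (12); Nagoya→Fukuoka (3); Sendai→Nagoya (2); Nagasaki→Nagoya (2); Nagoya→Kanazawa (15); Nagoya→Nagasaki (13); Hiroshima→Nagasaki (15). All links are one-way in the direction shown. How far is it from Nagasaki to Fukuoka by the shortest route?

Candidate routes:
Nagasaki → Sapporo → Nagoya → Fukuoka: 12 + 15 + 3 = 30
Nagasaki → Nagoya → Fukuoka: 2 + 3 = 5
Best route has total 5 km.

5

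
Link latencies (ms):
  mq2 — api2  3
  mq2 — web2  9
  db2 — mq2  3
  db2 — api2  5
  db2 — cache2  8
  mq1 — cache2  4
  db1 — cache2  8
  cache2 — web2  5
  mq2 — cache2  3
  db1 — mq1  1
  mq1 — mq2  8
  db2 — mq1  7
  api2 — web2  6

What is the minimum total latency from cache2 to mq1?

Checking several routes:
cache2→mq2→db2→mq1: 3 + 3 + 7 = 13
cache2→mq2→mq1: 3 + 8 = 11
cache2→mq1: 4
cache2→db2→mq1: 8 + 7 = 15
cache2→db1→mq1: 8 + 1 = 9
The minimum is 4 ms.

4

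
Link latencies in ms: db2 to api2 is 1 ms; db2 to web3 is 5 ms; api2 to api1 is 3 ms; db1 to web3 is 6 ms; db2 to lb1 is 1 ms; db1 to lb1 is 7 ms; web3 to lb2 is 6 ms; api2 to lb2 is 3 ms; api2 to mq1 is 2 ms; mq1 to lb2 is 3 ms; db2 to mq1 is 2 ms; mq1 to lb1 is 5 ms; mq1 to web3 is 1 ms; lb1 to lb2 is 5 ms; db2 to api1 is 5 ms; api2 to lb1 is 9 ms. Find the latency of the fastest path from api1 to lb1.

5

Some routes from api1 to lb1:
api1→db2→lb1: 5 + 1 = 6
api1→api2→db2→lb1: 3 + 1 + 1 = 5
api1→api2→mq1→db2→lb1: 3 + 2 + 2 + 1 = 8
The minimum is 5 ms.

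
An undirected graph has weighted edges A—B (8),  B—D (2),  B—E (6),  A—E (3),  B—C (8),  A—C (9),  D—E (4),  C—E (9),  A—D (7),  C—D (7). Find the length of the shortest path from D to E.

A few of the D→E routes:
D -> B -> E: 2 + 6 = 8
D -> A -> E: 7 + 3 = 10
D -> E: 4
Shortest: 4.

4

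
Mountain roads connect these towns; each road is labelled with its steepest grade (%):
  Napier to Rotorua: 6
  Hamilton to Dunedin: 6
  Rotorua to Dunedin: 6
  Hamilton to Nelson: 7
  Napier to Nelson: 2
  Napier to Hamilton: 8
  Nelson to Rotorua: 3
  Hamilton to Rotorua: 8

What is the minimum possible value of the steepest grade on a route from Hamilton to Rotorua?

Comparing a few candidate routes:
Hamilton -> Nelson -> Napier -> Rotorua: max(7, 2, 6) = 7
Hamilton -> Dunedin -> Rotorua: max(6, 6) = 6
Hamilton -> Napier -> Rotorua: max(8, 6) = 8
Hamilton -> Nelson -> Rotorua: max(7, 3) = 7
Hamilton -> Rotorua: max(8) = 8
The minimum achievable maximum is 6%.

6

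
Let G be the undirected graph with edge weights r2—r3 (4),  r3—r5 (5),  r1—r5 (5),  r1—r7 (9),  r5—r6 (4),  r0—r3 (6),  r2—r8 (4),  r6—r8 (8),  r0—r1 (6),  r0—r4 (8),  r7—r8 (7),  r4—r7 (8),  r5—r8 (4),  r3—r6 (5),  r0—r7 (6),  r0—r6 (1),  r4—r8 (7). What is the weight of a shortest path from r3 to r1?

Some routes from r3 to r1:
r3-r6-r0-r1: 5 + 1 + 6 = 12
r3-r5-r1: 5 + 5 = 10
r3-r6-r5-r1: 5 + 4 + 5 = 14
r3-r0-r1: 6 + 6 = 12
The minimum is 10.

10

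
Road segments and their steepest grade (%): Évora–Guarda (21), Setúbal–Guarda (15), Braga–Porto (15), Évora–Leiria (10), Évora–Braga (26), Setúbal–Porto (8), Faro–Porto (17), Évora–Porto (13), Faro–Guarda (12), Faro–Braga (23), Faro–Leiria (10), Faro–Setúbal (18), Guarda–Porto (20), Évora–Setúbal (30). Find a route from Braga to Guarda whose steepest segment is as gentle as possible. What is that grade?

15

Checking several routes:
Braga→Porto→Évora→Leiria→Faro→Setúbal→Guarda: max(15, 13, 10, 10, 18, 15) = 18
Braga→Porto→Setúbal→Faro→Guarda: max(15, 8, 18, 12) = 18
Braga→Porto→Évora→Leiria→Faro→Guarda: max(15, 13, 10, 10, 12) = 15
Braga→Porto→Faro→Guarda: max(15, 17, 12) = 17
Braga→Porto→Setúbal→Guarda: max(15, 8, 15) = 15
Braga→Porto→Faro→Setúbal→Guarda: max(15, 17, 18, 15) = 18
The minimum achievable maximum is 15%.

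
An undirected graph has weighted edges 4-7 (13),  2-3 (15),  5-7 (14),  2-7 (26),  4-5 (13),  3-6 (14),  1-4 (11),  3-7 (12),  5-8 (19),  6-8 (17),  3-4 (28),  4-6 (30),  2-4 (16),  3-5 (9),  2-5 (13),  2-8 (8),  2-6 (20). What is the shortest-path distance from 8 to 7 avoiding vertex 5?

34

Comparing a few candidate routes:
8-2-7: 8 + 26 = 34
8-2-3-7: 8 + 15 + 12 = 35
8-2-4-7: 8 + 16 + 13 = 37
Best route has total 34.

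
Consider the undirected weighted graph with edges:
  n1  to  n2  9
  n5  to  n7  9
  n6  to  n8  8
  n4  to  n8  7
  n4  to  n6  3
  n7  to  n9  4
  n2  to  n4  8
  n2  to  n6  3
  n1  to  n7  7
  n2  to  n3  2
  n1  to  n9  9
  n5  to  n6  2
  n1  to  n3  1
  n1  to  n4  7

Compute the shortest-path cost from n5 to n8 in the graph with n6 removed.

30

Paths from n5 to n8 avoiding n6:
n5 → n7 → n1 → n2 → n4 → n8: 9 + 7 + 9 + 8 + 7 = 40
n5 → n7 → n9 → n1 → n4 → n8: 9 + 4 + 9 + 7 + 7 = 36
n5 → n7 → n9 → n1 → n2 → n4 → n8: 9 + 4 + 9 + 9 + 8 + 7 = 46
n5 → n7 → n1 → n3 → n2 → n4 → n8: 9 + 7 + 1 + 2 + 8 + 7 = 34
n5 → n7 → n9 → n1 → n3 → n2 → n4 → n8: 9 + 4 + 9 + 1 + 2 + 8 + 7 = 40
n5 → n7 → n1 → n4 → n8: 9 + 7 + 7 + 7 = 30
The minimum is 30.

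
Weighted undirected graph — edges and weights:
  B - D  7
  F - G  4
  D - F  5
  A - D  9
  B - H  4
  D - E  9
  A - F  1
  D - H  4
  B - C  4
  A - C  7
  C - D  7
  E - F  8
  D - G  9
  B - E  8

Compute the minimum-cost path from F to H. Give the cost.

Checking several routes:
F→A→C→B→H: 1 + 7 + 4 + 4 = 16
F→A→D→H: 1 + 9 + 4 = 14
F→D→B→H: 5 + 7 + 4 = 16
F→D→H: 5 + 4 = 9
The minimum is 9.

9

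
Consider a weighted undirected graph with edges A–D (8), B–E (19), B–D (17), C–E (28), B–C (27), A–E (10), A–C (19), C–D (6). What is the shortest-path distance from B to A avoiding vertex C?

Routes from B to A avoiding C:
B - D - A: 17 + 8 = 25
B - E - A: 19 + 10 = 29
The minimum is 25.

25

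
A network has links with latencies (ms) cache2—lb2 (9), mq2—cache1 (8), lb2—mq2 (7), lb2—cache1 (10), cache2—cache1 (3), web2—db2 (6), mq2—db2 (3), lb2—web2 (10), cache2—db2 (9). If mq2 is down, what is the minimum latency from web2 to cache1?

18

Candidate routes:
web2 → lb2 → cache1: 10 + 10 = 20
web2 → db2 → cache2 → cache1: 6 + 9 + 3 = 18
web2 → db2 → cache2 → lb2 → cache1: 6 + 9 + 9 + 10 = 34
web2 → lb2 → cache2 → cache1: 10 + 9 + 3 = 22
Best route has total 18 ms.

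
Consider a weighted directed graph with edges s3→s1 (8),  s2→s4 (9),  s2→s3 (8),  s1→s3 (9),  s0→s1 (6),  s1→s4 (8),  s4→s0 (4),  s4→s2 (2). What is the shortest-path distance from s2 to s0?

Candidate routes:
s2-s3-s1-s4-s0: 8 + 8 + 8 + 4 = 28
s2-s4-s0: 9 + 4 = 13
Best route has total 13.

13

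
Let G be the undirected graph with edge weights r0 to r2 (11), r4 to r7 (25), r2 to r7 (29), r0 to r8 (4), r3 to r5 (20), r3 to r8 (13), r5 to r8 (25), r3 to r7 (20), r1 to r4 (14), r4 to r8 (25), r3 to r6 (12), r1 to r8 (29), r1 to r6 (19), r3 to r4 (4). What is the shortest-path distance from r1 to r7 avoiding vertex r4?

51

A few of the r1→r7 routes:
r1-r6-r3-r7: 19 + 12 + 20 = 51
r1-r6-r3-r8-r0-r2-r7: 19 + 12 + 13 + 4 + 11 + 29 = 88
r1-r8-r0-r2-r7: 29 + 4 + 11 + 29 = 73
r1-r8-r5-r3-r7: 29 + 25 + 20 + 20 = 94
r1-r8-r3-r7: 29 + 13 + 20 = 62
Shortest: 51.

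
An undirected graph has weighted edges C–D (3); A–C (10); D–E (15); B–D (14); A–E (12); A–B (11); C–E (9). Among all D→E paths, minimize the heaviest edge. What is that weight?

9

A few of the D→E routes:
D - B - A - E: max(14, 11, 12) = 14
D - C - A - E: max(3, 10, 12) = 12
D - C - E: max(3, 9) = 9
Best route has worst link 9.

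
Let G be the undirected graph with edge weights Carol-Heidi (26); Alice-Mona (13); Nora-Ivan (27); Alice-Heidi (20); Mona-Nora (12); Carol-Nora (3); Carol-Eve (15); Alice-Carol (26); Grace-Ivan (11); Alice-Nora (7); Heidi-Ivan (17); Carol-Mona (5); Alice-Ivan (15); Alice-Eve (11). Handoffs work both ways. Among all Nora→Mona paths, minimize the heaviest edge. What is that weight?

5

Checking several routes:
Nora - Alice - Mona: max(7, 13) = 13
Nora - Mona: max(12) = 12
Nora - Carol - Mona: max(3, 5) = 5
Best route has worst link 5.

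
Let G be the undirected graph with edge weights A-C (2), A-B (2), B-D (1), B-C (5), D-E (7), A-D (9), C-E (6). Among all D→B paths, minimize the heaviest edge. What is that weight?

Checking several routes:
D - B: max(1) = 1
D - E - C - A - B: max(7, 6, 2, 2) = 7
D - E - C - B: max(7, 6, 5) = 7
Best route has worst link 1.

1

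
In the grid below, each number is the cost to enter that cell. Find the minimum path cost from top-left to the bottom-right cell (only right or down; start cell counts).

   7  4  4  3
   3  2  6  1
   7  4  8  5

24

Best path: r0c0 → r0c1 → r0c2 → r0c3 → r1c3 → r2c3
Cost: 7 + 4 + 4 + 3 + 1 + 5 = 24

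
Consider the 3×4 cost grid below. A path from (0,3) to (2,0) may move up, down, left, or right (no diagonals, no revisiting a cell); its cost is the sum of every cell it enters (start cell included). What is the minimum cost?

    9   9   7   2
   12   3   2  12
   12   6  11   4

32

Cheapest: (0,3) -> (0,2) -> (1,2) -> (1,1) -> (2,1) -> (2,0)
  2 + 7 + 2 + 3 + 6 + 12 = 32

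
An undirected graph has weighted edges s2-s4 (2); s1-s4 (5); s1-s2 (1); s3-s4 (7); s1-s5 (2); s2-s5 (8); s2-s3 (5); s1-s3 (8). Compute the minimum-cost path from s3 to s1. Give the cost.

Checking several routes:
s3 - s4 - s2 - s1: 7 + 2 + 1 = 10
s3 - s1: 8
s3 - s2 - s1: 5 + 1 = 6
s3 - s4 - s1: 7 + 5 = 12
s3 - s2 - s4 - s1: 5 + 2 + 5 = 12
s3 - s2 - s5 - s1: 5 + 8 + 2 = 15
Shortest: 6.

6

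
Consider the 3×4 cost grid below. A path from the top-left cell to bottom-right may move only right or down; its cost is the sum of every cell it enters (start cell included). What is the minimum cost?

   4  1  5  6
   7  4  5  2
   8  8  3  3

19

Take (0,0) -> (0,1) -> (1,1) -> (1,2) -> (1,3) -> (2,3) for a total of 4 + 1 + 4 + 5 + 2 + 3 = 19.
(Top row then right column would cost 21.)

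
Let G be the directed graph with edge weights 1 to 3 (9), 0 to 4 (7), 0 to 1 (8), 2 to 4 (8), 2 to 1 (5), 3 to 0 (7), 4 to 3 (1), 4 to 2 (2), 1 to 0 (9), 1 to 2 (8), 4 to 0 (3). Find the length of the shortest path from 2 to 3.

Comparing a few candidate routes:
2 -> 4 -> 3: 8 + 1 = 9
2 -> 1 -> 3: 5 + 9 = 14
2 -> 1 -> 0 -> 4 -> 3: 5 + 9 + 7 + 1 = 22
Shortest: 9.

9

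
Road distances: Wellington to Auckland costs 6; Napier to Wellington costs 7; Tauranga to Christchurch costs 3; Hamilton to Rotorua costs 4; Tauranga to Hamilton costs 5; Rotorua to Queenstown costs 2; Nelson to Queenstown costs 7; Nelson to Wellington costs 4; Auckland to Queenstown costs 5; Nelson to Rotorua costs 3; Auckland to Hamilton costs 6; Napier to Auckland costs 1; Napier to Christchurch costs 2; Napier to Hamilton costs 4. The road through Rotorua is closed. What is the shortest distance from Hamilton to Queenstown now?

10

Comparing a few candidate routes:
Hamilton→Napier→Wellington→Nelson→Queenstown: 4 + 7 + 4 + 7 = 22
Hamilton→Napier→Auckland→Queenstown: 4 + 1 + 5 = 10
Hamilton→Tauranga→Christchurch→Napier→Auckland→Queenstown: 5 + 3 + 2 + 1 + 5 = 16
Hamilton→Auckland→Queenstown: 6 + 5 = 11
The minimum is 10.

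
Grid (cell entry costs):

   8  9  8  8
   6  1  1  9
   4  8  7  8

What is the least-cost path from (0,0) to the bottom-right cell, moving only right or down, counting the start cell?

31

Best path: (0,0) → (1,0) → (1,1) → (1,2) → (2,2) → (2,3)
Cost: 8 + 6 + 1 + 1 + 7 + 8 = 31
For comparison, the top-then-right route costs 50.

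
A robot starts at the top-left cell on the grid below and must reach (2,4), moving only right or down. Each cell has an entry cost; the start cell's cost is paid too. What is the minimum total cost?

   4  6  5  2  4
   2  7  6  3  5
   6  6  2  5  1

26

Take r0c0 -> r0c1 -> r0c2 -> r0c3 -> r1c3 -> r1c4 -> r2c4 for a total of 4 + 6 + 5 + 2 + 3 + 5 + 1 = 26.
For comparison, the top-then-right route costs 27.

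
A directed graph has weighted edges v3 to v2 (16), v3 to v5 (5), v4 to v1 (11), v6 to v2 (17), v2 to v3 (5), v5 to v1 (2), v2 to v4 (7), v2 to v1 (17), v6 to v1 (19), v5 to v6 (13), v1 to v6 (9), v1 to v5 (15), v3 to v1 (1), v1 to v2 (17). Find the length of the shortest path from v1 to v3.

22

Paths from v1 to v3:
v1→v6→v2→v3: 9 + 17 + 5 = 31
v1→v2→v3: 17 + 5 = 22
v1→v5→v6→v2→v3: 15 + 13 + 17 + 5 = 50
Best route has total 22.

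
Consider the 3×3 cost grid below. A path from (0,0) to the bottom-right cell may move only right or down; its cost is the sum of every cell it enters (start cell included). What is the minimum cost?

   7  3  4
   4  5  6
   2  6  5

Path r0c0→r1c0→r2c0→r2c1→r2c2: 7 + 4 + 2 + 6 + 5 = 24.
(Top row then right column would cost 25.)

24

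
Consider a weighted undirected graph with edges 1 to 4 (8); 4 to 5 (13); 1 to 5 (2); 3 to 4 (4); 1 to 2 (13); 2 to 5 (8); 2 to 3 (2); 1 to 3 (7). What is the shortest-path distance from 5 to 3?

9

Comparing a few candidate routes:
5 - 1 - 3: 2 + 7 = 9
5 - 4 - 3: 13 + 4 = 17
5 - 1 - 2 - 3: 2 + 13 + 2 = 17
5 - 1 - 4 - 3: 2 + 8 + 4 = 14
5 - 2 - 3: 8 + 2 = 10
The minimum is 9.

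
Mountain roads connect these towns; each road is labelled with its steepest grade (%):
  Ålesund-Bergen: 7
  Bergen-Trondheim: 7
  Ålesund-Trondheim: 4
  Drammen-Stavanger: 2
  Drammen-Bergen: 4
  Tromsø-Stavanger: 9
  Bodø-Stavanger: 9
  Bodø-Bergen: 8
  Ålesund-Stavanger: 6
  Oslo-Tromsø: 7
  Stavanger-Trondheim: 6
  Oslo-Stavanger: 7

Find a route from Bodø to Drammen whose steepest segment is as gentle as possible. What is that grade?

8

Comparing a few candidate routes:
Bodø→Bergen→Ålesund→Trondheim→Stavanger→Drammen: max(8, 7, 4, 6, 2) = 8
Bodø→Bergen→Trondheim→Ålesund→Stavanger→Drammen: max(8, 7, 4, 6, 2) = 8
Bodø→Bergen→Trondheim→Stavanger→Drammen: max(8, 7, 6, 2) = 8
The minimum achievable maximum is 8%.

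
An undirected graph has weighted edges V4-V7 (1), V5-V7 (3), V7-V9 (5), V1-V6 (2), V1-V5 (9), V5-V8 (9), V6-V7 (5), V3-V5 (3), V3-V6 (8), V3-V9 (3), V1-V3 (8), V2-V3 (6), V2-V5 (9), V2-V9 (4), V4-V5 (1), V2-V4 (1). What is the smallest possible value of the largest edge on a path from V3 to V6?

5

Comparing a few candidate routes:
V3→V9→V7→V6: max(3, 5, 5) = 5
V3→V9→V2→V4→V5→V7→V6: max(3, 4, 1, 1, 3, 5) = 5
V3→V5→V4→V2→V9→V7→V6: max(3, 1, 1, 4, 5, 5) = 5
V3→V9→V2→V4→V7→V6: max(3, 4, 1, 1, 5) = 5
Smallest bottleneck: 5.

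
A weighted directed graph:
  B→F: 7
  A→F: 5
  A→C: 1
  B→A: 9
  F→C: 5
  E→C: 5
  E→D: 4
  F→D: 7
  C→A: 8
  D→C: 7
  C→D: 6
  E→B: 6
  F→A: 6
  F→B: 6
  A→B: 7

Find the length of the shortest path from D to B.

22

Paths from D to B:
D - C - A - B: 7 + 8 + 7 = 22
D - C - A - F - B: 7 + 8 + 5 + 6 = 26
The minimum is 22.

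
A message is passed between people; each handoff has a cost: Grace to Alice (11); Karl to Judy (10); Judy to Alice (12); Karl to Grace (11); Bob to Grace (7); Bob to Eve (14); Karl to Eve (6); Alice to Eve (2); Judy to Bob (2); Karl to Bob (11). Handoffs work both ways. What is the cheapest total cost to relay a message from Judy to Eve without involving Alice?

16

Some routes from Judy to Eve avoiding Alice:
Judy - Karl - Eve: 10 + 6 = 16
Judy - Bob - Grace - Karl - Eve: 2 + 7 + 11 + 6 = 26
Judy - Bob - Karl - Eve: 2 + 11 + 6 = 19
Judy - Bob - Eve: 2 + 14 = 16
The minimum is 16.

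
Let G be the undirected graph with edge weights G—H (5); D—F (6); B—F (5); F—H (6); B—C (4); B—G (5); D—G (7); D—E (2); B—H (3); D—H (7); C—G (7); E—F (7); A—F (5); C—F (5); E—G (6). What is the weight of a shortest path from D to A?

Checking several routes:
D-F-A: 6 + 5 = 11
D-E-F-A: 2 + 7 + 5 = 14
D-H-F-A: 7 + 6 + 5 = 18
Best route has total 11.

11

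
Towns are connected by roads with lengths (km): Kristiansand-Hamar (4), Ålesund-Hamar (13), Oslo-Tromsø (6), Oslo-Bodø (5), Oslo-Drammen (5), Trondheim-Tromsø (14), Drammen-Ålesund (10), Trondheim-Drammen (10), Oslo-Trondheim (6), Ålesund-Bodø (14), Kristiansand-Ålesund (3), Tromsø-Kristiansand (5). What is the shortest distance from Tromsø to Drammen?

Some routes from Tromsø to Drammen:
Tromsø→Oslo→Drammen: 6 + 5 = 11
Tromsø→Kristiansand→Ålesund→Drammen: 5 + 3 + 10 = 18
Tromsø→Oslo→Trondheim→Drammen: 6 + 6 + 10 = 22
Tromsø→Trondheim→Oslo→Drammen: 14 + 6 + 5 = 25
Tromsø→Trondheim→Drammen: 14 + 10 = 24
The minimum is 11 km.

11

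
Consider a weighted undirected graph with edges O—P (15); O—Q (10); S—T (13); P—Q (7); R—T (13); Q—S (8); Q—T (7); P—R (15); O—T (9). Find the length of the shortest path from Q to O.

Checking several routes:
Q-P-R-T-O: 7 + 15 + 13 + 9 = 44
Q-S-T-O: 8 + 13 + 9 = 30
Q-O: 10
Q-T-O: 7 + 9 = 16
Q-P-O: 7 + 15 = 22
Shortest: 10.

10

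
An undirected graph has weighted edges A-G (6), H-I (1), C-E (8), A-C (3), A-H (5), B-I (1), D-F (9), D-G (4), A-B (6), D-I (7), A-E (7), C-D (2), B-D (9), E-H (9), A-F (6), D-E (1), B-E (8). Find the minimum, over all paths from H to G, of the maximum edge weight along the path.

5

Some routes from H to G:
H - A - C - D - G: max(5, 3, 2, 4) = 5
H - I - B - A - C - D - G: max(1, 1, 6, 3, 2, 4) = 6
H - I - B - A - G: max(1, 1, 6, 6) = 6
H - A - G: max(5, 6) = 6
The minimum achievable maximum is 5.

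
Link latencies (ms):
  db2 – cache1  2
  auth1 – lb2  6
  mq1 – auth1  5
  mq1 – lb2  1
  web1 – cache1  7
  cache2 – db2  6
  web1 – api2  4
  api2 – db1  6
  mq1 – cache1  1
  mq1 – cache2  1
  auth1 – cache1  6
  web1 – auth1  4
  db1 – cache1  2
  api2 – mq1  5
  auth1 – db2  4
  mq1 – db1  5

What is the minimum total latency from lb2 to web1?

9

Checking several routes:
lb2 → mq1 → cache1 → web1: 1 + 1 + 7 = 9
lb2 → auth1 → web1: 6 + 4 = 10
lb2 → mq1 → auth1 → web1: 1 + 5 + 4 = 10
Best route has total 9 ms.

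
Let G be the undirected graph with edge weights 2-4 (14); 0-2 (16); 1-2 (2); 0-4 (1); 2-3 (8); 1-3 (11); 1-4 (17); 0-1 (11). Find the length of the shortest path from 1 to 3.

10

Some routes from 1 to 3:
1→2→3: 2 + 8 = 10
1→0→4→2→3: 11 + 1 + 14 + 8 = 34
1→3: 11
Best route has total 10.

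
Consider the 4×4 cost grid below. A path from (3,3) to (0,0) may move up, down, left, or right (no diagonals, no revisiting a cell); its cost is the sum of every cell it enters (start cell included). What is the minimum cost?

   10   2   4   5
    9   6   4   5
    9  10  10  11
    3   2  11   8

Best path: (3,3)→(2,3)→(1,3)→(1,2)→(0,2)→(0,1)→(0,0)
Cost: 8 + 11 + 5 + 4 + 4 + 2 + 10 = 44

44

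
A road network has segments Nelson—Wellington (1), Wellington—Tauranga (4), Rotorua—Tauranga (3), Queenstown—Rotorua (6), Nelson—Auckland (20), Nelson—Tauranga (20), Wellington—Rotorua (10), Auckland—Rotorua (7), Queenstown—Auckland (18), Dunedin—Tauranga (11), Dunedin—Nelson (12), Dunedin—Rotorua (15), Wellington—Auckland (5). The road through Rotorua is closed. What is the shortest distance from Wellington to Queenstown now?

23

Paths from Wellington to Queenstown avoiding Rotorua:
Wellington → Auckland → Queenstown: 5 + 18 = 23
Wellington → Tauranga → Nelson → Auckland → Queenstown: 4 + 20 + 20 + 18 = 62
Wellington → Tauranga → Dunedin → Nelson → Auckland → Queenstown: 4 + 11 + 12 + 20 + 18 = 65
Wellington → Nelson → Auckland → Queenstown: 1 + 20 + 18 = 39
Shortest: 23 mi.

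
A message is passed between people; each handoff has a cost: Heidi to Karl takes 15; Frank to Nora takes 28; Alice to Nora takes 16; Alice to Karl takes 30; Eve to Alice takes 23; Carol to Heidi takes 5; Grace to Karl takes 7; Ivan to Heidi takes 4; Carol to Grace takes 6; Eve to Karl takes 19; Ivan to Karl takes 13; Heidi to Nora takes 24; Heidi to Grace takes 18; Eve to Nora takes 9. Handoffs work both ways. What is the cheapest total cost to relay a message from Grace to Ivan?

15

A few of the Grace→Ivan routes:
Grace - Heidi - Ivan: 18 + 4 = 22
Grace - Karl - Ivan: 7 + 13 = 20
Grace - Carol - Heidi - Ivan: 6 + 5 + 4 = 15
Grace - Karl - Heidi - Ivan: 7 + 15 + 4 = 26
The minimum is 15.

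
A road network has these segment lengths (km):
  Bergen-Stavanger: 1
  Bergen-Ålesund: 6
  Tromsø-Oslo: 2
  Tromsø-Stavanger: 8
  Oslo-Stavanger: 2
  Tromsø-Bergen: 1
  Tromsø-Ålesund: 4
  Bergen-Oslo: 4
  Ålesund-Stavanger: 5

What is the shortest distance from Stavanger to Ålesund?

5

Checking several routes:
Stavanger→Bergen→Tromsø→Ålesund: 1 + 1 + 4 = 6
Stavanger→Bergen→Ålesund: 1 + 6 = 7
Stavanger→Ålesund: 5
Shortest: 5 km.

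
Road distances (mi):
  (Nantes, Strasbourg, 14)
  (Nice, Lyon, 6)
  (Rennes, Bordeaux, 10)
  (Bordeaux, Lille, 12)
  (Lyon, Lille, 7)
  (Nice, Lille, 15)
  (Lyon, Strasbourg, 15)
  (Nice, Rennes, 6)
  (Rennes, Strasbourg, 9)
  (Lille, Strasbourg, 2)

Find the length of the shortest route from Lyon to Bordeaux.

19

Comparing a few candidate routes:
Lyon - Nice - Rennes - Bordeaux: 6 + 6 + 10 = 22
Lyon - Lille - Bordeaux: 7 + 12 = 19
Lyon - Lille - Strasbourg - Rennes - Bordeaux: 7 + 2 + 9 + 10 = 28
Shortest: 19 mi.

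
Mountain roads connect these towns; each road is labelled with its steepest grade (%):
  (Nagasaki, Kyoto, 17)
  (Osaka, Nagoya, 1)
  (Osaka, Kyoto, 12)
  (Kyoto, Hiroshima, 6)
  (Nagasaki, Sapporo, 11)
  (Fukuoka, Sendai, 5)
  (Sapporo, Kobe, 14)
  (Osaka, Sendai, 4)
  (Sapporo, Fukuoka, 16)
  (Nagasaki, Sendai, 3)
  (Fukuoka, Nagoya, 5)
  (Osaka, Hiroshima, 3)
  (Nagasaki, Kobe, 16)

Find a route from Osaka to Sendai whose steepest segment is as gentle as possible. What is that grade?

Comparing a few candidate routes:
Osaka - Nagoya - Fukuoka - Sapporo - Nagasaki - Sendai: max(1, 5, 16, 11, 3) = 16
Osaka - Kyoto - Nagasaki - Kobe - Sapporo - Fukuoka - Sendai: max(12, 17, 16, 14, 16, 5) = 17
Osaka - Sendai: max(4) = 4
Osaka - Nagoya - Fukuoka - Sapporo - Kobe - Nagasaki - Sendai: max(1, 5, 16, 14, 16, 3) = 16
Osaka - Nagoya - Fukuoka - Sendai: max(1, 5, 5) = 5
Osaka - Kyoto - Nagasaki - Sapporo - Fukuoka - Sendai: max(12, 17, 11, 16, 5) = 17
Smallest bottleneck: 4%.

4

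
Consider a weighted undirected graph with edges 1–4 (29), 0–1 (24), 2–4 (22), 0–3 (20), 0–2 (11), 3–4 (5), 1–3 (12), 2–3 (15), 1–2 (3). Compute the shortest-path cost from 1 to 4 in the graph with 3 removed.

25

Candidate routes:
1 -> 2 -> 4: 3 + 22 = 25
1 -> 4: 29
1 -> 0 -> 2 -> 4: 24 + 11 + 22 = 57
Best route has total 25.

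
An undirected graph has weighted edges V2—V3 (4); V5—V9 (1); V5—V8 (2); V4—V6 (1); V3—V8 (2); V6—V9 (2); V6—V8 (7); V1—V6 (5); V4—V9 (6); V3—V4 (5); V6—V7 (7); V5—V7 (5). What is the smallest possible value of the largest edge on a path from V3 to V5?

A few of the V3→V5 routes:
V3-V4-V9-V5: max(5, 6, 1) = 6
V3-V8-V5: max(2, 2) = 2
V3-V4-V6-V9-V5: max(5, 1, 2, 1) = 5
The minimum achievable maximum is 2.

2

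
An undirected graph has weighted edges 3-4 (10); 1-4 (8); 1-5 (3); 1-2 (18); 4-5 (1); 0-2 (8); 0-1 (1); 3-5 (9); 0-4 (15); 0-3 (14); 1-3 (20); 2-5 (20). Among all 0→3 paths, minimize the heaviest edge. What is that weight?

9

Checking several routes:
0-1-5-4-3: max(1, 3, 1, 10) = 10
0-1-4-5-3: max(1, 8, 1, 9) = 9
0-1-5-3: max(1, 3, 9) = 9
Best route has worst link 9.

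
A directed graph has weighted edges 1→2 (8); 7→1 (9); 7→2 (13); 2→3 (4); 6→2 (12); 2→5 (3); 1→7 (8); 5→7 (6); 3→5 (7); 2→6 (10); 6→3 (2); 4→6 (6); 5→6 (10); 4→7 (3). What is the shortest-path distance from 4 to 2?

16

Paths from 4 to 2:
4 -> 6 -> 2: 6 + 12 = 18
4 -> 6 -> 3 -> 5 -> 7 -> 1 -> 2: 6 + 2 + 7 + 6 + 9 + 8 = 38
4 -> 7 -> 2: 3 + 13 = 16
4 -> 7 -> 1 -> 2: 3 + 9 + 8 = 20
4 -> 6 -> 3 -> 5 -> 7 -> 2: 6 + 2 + 7 + 6 + 13 = 34
The minimum is 16.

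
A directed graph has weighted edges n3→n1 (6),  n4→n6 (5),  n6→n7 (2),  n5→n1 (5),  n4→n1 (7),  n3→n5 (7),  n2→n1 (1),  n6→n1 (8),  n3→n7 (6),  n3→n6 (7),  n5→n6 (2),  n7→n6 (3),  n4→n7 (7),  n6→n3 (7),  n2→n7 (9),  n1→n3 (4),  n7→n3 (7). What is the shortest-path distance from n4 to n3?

11

Some routes from n4 to n3:
n4 → n1 → n3: 7 + 4 = 11
n4 → n7 → n3: 7 + 7 = 14
n4 → n6 → n3: 5 + 7 = 12
n4 → n6 → n7 → n3: 5 + 2 + 7 = 14
Shortest: 11.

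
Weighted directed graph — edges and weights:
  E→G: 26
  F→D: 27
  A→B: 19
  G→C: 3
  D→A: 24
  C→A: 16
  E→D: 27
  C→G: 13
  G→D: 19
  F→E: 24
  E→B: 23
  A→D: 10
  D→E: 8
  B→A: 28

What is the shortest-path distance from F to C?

53

Paths from F to C:
F → D → E → G → C: 27 + 8 + 26 + 3 = 64
F → E → G → C: 24 + 26 + 3 = 53
Best route has total 53.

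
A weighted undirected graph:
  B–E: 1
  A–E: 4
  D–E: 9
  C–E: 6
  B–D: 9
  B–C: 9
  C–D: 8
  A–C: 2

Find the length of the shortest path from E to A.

Checking several routes:
E -> A: 4
E -> B -> C -> A: 1 + 9 + 2 = 12
E -> C -> A: 6 + 2 = 8
Shortest: 4.

4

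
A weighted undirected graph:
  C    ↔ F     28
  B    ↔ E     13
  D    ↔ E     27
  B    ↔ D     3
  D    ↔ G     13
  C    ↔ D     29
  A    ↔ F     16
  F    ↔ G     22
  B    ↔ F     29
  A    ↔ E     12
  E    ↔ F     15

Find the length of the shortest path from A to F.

16

Comparing a few candidate routes:
A - F: 16
A - E - D - B - F: 12 + 27 + 3 + 29 = 71
A - E - D - G - F: 12 + 27 + 13 + 22 = 74
A - E - F: 12 + 15 = 27
A - E - B - D - G - F: 12 + 13 + 3 + 13 + 22 = 63
A - E - B - F: 12 + 13 + 29 = 54
Best route has total 16.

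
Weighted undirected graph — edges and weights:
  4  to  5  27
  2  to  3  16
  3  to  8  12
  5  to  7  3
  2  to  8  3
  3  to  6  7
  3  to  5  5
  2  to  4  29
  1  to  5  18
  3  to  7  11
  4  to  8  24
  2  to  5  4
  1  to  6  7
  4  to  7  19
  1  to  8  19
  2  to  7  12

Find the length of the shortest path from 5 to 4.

22

Comparing a few candidate routes:
5 → 7 → 4: 3 + 19 = 22
5 → 4: 27
5 → 2 → 8 → 4: 4 + 3 + 24 = 31
Best route has total 22.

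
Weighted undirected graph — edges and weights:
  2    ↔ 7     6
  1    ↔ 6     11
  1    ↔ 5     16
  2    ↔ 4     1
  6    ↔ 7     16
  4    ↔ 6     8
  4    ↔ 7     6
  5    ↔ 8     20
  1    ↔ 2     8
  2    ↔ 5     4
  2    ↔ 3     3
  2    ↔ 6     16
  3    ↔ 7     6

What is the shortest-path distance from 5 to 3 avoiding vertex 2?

Candidate routes:
5 → 1 → 6 → 4 → 7 → 3: 16 + 11 + 8 + 6 + 6 = 47
5 → 1 → 6 → 7 → 3: 16 + 11 + 16 + 6 = 49
Best route has total 47.

47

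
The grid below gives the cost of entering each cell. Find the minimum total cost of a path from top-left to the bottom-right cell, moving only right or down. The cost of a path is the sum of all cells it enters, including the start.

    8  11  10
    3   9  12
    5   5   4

25

Cheapest: r0c0→r1c0→r2c0→r2c1→r2c2
  8 + 3 + 5 + 5 + 4 = 25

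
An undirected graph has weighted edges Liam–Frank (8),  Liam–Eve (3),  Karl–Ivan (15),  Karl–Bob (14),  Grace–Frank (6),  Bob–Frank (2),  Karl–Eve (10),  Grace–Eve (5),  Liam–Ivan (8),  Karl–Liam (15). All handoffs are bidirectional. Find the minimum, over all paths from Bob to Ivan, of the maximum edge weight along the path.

8

Some routes from Bob to Ivan:
Bob → Frank → Grace → Eve → Liam → Ivan: max(2, 6, 5, 3, 8) = 8
Bob → Frank → Liam → Ivan: max(2, 8, 8) = 8
Bob → Karl → Eve → Liam → Ivan: max(14, 10, 3, 8) = 14
The minimum achievable maximum is 8.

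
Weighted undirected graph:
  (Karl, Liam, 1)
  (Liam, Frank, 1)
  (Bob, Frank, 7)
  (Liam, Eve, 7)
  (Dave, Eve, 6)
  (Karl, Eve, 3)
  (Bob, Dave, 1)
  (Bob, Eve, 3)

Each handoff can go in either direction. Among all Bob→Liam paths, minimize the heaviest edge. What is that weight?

A few of the Bob→Liam routes:
Bob -> Eve -> Karl -> Liam: max(3, 3, 1) = 3
Bob -> Dave -> Eve -> Liam: max(1, 6, 7) = 7
Bob -> Dave -> Eve -> Karl -> Liam: max(1, 6, 3, 1) = 6
Bob -> Frank -> Liam: max(7, 1) = 7
Best route has worst link 3.

3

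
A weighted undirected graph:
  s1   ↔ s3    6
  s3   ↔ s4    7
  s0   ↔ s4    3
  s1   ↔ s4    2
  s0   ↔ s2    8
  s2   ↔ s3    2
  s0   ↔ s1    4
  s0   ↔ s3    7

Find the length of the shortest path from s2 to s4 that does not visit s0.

Routes from s2 to s4 avoiding s0:
s2-s3-s4: 2 + 7 = 9
s2-s3-s1-s4: 2 + 6 + 2 = 10
Shortest: 9.

9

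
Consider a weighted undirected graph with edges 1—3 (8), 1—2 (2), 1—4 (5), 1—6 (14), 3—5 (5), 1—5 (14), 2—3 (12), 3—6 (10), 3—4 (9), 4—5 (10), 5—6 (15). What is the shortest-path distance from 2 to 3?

Comparing a few candidate routes:
2→1→4→3: 2 + 5 + 9 = 16
2→1→6→3: 2 + 14 + 10 = 26
2→1→5→3: 2 + 14 + 5 = 21
2→3: 12
2→1→3: 2 + 8 = 10
2→1→4→5→3: 2 + 5 + 10 + 5 = 22
Best route has total 10.

10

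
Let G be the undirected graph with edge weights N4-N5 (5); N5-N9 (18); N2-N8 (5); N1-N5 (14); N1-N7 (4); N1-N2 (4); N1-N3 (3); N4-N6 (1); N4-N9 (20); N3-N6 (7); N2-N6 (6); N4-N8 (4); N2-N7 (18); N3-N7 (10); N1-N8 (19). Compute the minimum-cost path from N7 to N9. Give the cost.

35

Comparing a few candidate routes:
N7-N1-N5-N9: 4 + 14 + 18 = 36
N7-N1-N3-N6-N4-N5-N9: 4 + 3 + 7 + 1 + 5 + 18 = 38
N7-N1-N2-N8-N4-N9: 4 + 4 + 5 + 4 + 20 = 37
N7-N1-N2-N6-N4-N9: 4 + 4 + 6 + 1 + 20 = 35
N7-N1-N2-N6-N4-N5-N9: 4 + 4 + 6 + 1 + 5 + 18 = 38
N7-N1-N3-N6-N4-N9: 4 + 3 + 7 + 1 + 20 = 35
The minimum is 35.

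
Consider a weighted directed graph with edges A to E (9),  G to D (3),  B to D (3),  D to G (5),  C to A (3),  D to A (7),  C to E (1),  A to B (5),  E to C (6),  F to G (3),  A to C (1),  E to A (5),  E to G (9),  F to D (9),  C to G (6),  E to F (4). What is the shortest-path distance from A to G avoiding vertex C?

13

Some routes from A to G avoiding C:
A - E - G: 9 + 9 = 18
A - E - F - G: 9 + 4 + 3 = 16
A - B - D - G: 5 + 3 + 5 = 13
Best route has total 13.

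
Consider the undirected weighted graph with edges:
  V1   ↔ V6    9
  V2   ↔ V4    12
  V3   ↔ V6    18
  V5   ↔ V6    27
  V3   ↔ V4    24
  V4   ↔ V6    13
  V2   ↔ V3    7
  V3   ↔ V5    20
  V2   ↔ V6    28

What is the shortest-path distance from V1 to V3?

Comparing a few candidate routes:
V1→V6→V2→V3: 9 + 28 + 7 = 44
V1→V6→V3: 9 + 18 = 27
V1→V6→V4→V3: 9 + 13 + 24 = 46
V1→V6→V4→V2→V3: 9 + 13 + 12 + 7 = 41
Best route has total 27.

27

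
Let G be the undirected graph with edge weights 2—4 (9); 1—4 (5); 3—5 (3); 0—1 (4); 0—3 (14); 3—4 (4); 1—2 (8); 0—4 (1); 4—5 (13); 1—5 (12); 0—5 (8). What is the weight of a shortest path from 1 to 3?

Checking several routes:
1 -> 4 -> 3: 5 + 4 = 9
1 -> 0 -> 4 -> 3: 4 + 1 + 4 = 9
1 -> 0 -> 5 -> 3: 4 + 8 + 3 = 15
1 -> 5 -> 3: 12 + 3 = 15
Best route has total 9.

9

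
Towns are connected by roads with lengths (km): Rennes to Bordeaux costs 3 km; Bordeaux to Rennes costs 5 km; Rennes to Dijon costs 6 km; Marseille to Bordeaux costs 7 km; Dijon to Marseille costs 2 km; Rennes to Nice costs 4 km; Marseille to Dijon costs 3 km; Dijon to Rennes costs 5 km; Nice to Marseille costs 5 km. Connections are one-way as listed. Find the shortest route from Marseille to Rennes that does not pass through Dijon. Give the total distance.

12

Candidate routes:
Marseille -> Bordeaux -> Rennes: 7 + 5 = 12
The minimum is 12 km.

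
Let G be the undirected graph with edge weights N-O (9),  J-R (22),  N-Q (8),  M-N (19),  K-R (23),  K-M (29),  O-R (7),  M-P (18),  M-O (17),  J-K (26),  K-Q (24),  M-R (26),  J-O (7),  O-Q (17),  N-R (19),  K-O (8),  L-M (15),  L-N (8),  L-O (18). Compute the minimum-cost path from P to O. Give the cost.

Some routes from P to O:
P - M - L - O: 18 + 15 + 18 = 51
P - M - R - O: 18 + 26 + 7 = 51
P - M - L - N - O: 18 + 15 + 8 + 9 = 50
P - M - K - O: 18 + 29 + 8 = 55
P - M - O: 18 + 17 = 35
P - M - N - O: 18 + 19 + 9 = 46
Shortest: 35.

35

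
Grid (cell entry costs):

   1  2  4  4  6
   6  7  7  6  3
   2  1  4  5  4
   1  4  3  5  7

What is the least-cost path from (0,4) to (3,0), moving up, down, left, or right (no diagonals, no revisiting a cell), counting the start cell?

26

One optimal route is [0,4] [0,3] [0,2] [0,1] [0,0] [1,0] [2,0] [3,0].
Its cost is 6 + 4 + 4 + 2 + 1 + 6 + 2 + 1 = 26.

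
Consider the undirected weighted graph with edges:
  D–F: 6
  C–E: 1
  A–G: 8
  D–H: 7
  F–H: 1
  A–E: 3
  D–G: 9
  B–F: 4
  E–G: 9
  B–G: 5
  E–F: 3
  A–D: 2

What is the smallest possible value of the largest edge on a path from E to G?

A few of the E→G routes:
E -> F -> B -> G: max(3, 4, 5) = 5
E -> A -> D -> H -> F -> B -> G: max(3, 2, 7, 1, 4, 5) = 7
E -> A -> D -> F -> B -> G: max(3, 2, 6, 4, 5) = 6
Best route has worst link 5.

5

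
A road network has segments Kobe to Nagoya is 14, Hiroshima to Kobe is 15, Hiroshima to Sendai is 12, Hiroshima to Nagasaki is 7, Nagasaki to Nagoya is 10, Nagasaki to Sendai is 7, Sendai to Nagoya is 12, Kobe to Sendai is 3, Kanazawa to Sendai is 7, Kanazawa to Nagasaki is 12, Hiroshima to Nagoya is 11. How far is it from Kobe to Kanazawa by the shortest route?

A few of the Kobe→Kanazawa routes:
Kobe-Sendai-Nagasaki-Kanazawa: 3 + 7 + 12 = 22
Kobe-Nagoya-Sendai-Kanazawa: 14 + 12 + 7 = 33
Kobe-Sendai-Kanazawa: 3 + 7 = 10
Kobe-Hiroshima-Nagasaki-Kanazawa: 15 + 7 + 12 = 34
The minimum is 10.

10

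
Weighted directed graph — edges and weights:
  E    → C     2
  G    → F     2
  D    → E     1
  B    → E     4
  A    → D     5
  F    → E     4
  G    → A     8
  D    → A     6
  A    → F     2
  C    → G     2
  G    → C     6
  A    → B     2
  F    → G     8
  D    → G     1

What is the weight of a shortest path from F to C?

Paths from F to C:
F-E-C: 4 + 2 = 6
F-G-A-B-E-C: 8 + 8 + 2 + 4 + 2 = 24
F-G-A-D-E-C: 8 + 8 + 5 + 1 + 2 = 24
F-G-C: 8 + 6 = 14
Best route has total 6.

6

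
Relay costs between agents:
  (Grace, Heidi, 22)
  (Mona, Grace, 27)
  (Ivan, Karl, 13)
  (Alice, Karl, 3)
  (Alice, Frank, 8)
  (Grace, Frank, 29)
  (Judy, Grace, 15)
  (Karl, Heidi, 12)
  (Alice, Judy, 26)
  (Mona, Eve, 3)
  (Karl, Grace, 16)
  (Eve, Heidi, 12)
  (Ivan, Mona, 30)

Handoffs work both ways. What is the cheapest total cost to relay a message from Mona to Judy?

42

A few of the Mona→Judy routes:
Mona -> Grace -> Judy: 27 + 15 = 42
Mona -> Eve -> Heidi -> Grace -> Judy: 3 + 12 + 22 + 15 = 52
Mona -> Eve -> Heidi -> Karl -> Alice -> Judy: 3 + 12 + 12 + 3 + 26 = 56
Shortest: 42.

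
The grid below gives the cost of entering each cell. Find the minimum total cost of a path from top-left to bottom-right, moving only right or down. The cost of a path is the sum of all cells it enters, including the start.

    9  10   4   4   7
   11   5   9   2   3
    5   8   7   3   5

Path (0,0) (0,1) (0,2) (0,3) (1,3) (1,4) (2,4): 9 + 10 + 4 + 4 + 2 + 3 + 5 = 37.
For comparison, the top-then-right route costs 42.

37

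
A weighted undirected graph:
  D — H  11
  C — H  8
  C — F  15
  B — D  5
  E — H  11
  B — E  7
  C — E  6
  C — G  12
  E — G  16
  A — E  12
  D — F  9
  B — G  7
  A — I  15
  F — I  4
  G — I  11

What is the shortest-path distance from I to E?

25

Comparing a few candidate routes:
I-G-B-E: 11 + 7 + 7 = 25
I-F-C-E: 4 + 15 + 6 = 25
I-F-D-B-E: 4 + 9 + 5 + 7 = 25
Best route has total 25.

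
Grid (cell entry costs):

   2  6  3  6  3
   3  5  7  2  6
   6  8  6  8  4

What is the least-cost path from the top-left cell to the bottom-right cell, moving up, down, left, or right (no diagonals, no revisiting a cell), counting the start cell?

29

Best path: r0c0 → r0c1 → r0c2 → r0c3 → r1c3 → r1c4 → r2c4
Cost: 2 + 6 + 3 + 6 + 2 + 6 + 4 = 29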